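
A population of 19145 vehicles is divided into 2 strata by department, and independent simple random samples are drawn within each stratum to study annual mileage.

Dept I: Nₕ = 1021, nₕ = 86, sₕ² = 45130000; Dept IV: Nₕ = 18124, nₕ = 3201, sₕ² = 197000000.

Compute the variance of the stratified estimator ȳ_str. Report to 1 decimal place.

Var(ȳ_str) = Σₕ Wₕ²(1 − fₕ)sₕ²/nₕ with Wₕ = Nₕ/N, N = 19145.
Dept I: Wₕ = 0.05332985; term = 0.05332985²·(1 − 0.08423115)·45130000/86 = 1366.7639.
Dept IV: Wₕ = 0.94667015; term = 0.94667015²·(1 − 0.17661664)·197000000/3201 = 45412.98.
Sum = 46779.744.

46779.7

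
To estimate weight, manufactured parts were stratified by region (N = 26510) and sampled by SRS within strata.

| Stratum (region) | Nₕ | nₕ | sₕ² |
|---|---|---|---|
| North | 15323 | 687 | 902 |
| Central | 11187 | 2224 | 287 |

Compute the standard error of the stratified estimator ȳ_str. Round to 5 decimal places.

Var(ȳ_str) = Σₕ Wₕ²(1 − fₕ)sₕ²/nₕ with Wₕ = Nₕ/N, N = 26510.
North: Wₕ = 0.57800830; term = 0.57800830²·(1 − 0.04483456)·902/687 = 0.41898314.
Central: Wₕ = 0.42199170; term = 0.42199170²·(1 − 0.19880218)·287/2224 = 0.018411734.
Sum = 0.43739487.
SE = √(0.43739487) = 0.66136.

0.66136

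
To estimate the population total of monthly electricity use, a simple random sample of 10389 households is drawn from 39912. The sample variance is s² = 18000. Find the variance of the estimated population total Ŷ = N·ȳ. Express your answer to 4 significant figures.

Var(Ŷ) = N²·Var(ȳ) = N²·(1 − n/N)·s²/n.
f = 10389/39912 = 0.26029765; Var(ȳ) = 0.73970235·18000/10389 = 1.2816096.
Var(Ŷ) = 39912² · 1.2816096 = 2.0415628 × 10^9.

2.042 × 10^9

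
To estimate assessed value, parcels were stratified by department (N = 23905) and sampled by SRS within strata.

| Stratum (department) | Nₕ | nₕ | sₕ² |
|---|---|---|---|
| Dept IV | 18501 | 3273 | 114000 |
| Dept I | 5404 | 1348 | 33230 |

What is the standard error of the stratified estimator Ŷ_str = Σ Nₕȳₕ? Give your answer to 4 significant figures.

Var(Ŷ_str) = Σₕ Nₕ²(1 − fₕ)sₕ²/nₕ.
Dept IV: 18501²·(1 − 3273/18501)·114000/3273 = 9.8128897 × 10^9.
Dept I: 5404²·(1 − 1348/5404)·33230/1348 = 5.4032335 × 10^8.
Sum = 1.0353213 × 10^10.
SE = √(1.0353213 × 10^10) = 101800.

101800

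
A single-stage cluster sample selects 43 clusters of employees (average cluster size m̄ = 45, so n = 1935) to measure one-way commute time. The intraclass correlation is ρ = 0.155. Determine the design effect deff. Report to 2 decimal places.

7.82

deff = 1 + (45 − 1)·0.155 = 1 + 6.82 = 7.82.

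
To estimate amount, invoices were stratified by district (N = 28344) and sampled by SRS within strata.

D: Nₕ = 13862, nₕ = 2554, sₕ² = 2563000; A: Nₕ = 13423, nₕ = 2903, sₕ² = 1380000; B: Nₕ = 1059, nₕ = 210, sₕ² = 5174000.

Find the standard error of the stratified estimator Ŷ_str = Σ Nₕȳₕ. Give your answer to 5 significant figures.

Var(Ŷ_str) = Σₕ Nₕ²(1 − fₕ)sₕ²/nₕ.
D: 13862²·(1 − 2554/13862)·2563000/2554 = 1.5730387 × 10^11.
A: 13423²·(1 − 2903/13423)·1380000/2903 = 6.7127022 × 10^10.
B: 1059²·(1 − 210/1059)·5174000/210 = 2.215189 × 10^10.
Sum = 2.4658278 × 10^11.
SE = √(2.4658278 × 10^11) = 496570.

496570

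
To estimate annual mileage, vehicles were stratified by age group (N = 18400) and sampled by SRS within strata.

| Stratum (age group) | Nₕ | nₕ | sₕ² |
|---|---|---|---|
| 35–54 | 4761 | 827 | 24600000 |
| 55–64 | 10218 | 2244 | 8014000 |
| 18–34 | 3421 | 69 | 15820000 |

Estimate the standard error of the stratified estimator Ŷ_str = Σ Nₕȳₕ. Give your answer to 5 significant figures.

Var(Ŷ_str) = Σₕ Nₕ²(1 − fₕ)sₕ²/nₕ.
35–54: 4761²·(1 − 827/4761)·24600000/827 = 5.5713717 × 10^11.
55–64: 10218²·(1 − 2244/10218)·8014000/2244 = 2.9098367 × 10^11.
18–34: 3421²·(1 − 69/3421)·15820000/69 = 2.6291446 × 10^12.
Sum = 3.4772654 × 10^12.
SE = √(3.4772654 × 10^12) = 1.8647 × 10^6.

1.8647 × 10^6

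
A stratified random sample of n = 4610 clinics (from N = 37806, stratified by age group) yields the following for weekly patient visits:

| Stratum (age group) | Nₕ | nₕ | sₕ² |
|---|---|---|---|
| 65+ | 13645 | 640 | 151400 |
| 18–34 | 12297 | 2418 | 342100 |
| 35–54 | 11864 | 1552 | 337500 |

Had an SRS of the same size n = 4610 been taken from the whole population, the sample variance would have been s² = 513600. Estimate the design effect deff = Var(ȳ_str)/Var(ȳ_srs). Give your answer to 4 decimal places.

Var(ȳ_str) = Σ Wₕ²(1−fₕ)sₕ²/nₕ with Wₕ = Nₕ/37806:
  65+: (13645/37806)²·(1−640/13645)·151400/640 = 29.370297
  18–34: (12297/37806)²·(1−2418/12297)·342100/2418 = 12.025066
  35–54: (11864/37806)²·(1−1552/11864)·337500/1552 = 18.613783
  → Var(ȳ_str) = 60.009146.
Var(ȳ_srs) = (1 − 4610/37806)·513600/4610 = 97.824833.
deff = 60.009146 / 97.824833 = 0.6134.

0.6134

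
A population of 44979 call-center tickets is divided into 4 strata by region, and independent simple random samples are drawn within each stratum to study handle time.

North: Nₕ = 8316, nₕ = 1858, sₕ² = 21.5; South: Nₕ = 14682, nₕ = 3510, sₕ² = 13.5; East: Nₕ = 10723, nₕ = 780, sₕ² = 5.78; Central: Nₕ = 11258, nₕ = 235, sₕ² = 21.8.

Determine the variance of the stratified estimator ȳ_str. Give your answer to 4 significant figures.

0.006700

Var(ȳ_str) = Σₕ Wₕ²(1 − fₕ)sₕ²/nₕ with Wₕ = Nₕ/N, N = 44979.
North: Wₕ = 0.18488628; term = 0.18488628²·(1 − 0.22342472)·21.5/1858 = 3.0717487 × 10^-4.
South: Wₕ = 0.32641900; term = 0.32641900²·(1 − 0.23906825)·13.5/3510 = 3.1183381 × 10^-4.
East: Wₕ = 0.23840014; term = 0.23840014²·(1 − 0.07274084)·5.78/780 = 3.9052369 × 10^-4.
Central: Wₕ = 0.25029458; term = 0.25029458²·(1 − 0.02087405)·21.8/235 = 0.0056902335.
Sum = 0.0066997659.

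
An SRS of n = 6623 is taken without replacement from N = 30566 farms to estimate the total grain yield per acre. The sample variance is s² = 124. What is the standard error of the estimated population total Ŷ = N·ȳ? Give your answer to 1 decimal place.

Var(Ŷ) = N²·Var(ȳ) = N²·(1 − n/N)·s²/n.
f = 6623/30566 = 0.21667866; Var(ȳ) = 0.78332134·124/6623 = 0.014665838.
Var(Ŷ) = 30566² · 0.014665838 = 1.3702004 × 10^7.
SE(Ŷ) = √(1.3702004 × 10^7) = 3701.6.

3701.6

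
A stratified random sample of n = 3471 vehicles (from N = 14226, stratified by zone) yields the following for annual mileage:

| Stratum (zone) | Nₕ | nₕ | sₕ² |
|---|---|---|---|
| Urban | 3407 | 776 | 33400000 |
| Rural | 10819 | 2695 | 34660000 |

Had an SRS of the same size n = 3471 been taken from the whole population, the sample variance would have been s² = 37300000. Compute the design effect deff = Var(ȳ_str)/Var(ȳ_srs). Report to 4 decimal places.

0.9222

Var(ȳ_str) = Σ Wₕ²(1−fₕ)sₕ²/nₕ with Wₕ = Nₕ/14226:
  Urban: (3407/14226)²·(1−776/3407)·33400000/776 = 1906.3916
  Rural: (10819/14226)²·(1−2695/10819)·34660000/2695 = 5585.4892
  → Var(ȳ_str) = 7491.8808.
Var(ȳ_srs) = (1 − 3471/14226)·37300000/3471 = 8124.2229.
deff = 7491.8808 / 8124.2229 = 0.9222.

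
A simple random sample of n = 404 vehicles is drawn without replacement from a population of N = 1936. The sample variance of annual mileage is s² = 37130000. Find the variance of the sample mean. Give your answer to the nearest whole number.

72727

Under SRS without replacement, Var(ȳ) = (1 − f)·s²/n with f = n/N = 404/1936 = 0.20867769.
Var(ȳ) = (1 − 0.20867769)·37130000/404 = 0.79132231·91905.941 = 72727.222.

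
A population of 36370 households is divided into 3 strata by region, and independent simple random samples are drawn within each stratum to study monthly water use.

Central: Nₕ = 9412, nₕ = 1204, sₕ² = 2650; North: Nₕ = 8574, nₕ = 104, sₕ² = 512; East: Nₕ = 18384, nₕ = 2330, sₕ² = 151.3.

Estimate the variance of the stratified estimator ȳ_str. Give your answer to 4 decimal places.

Var(ȳ_str) = Σₕ Wₕ²(1 − fₕ)sₕ²/nₕ with Wₕ = Nₕ/N, N = 36370.
Central: Wₕ = 0.25878471; term = 0.25878471²·(1 − 0.12792180)·2650/1204 = 0.12854407.
North: Wₕ = 0.23574374; term = 0.23574374²·(1 − 0.01212969)·512/104 = 0.27028187.
East: Wₕ = 0.50547154; term = 0.50547154²·(1 − 0.12674064)·151.3/2330 = 0.014488375.
Sum = 0.41331432.

0.4133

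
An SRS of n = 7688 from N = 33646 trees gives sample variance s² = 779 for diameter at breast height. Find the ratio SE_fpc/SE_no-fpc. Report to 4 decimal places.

f = n/N = 7688/33646 = 0.22849670.
SE_no-fpc = √(s²/n) = 0.31831862; SE_fpc = √((1−f)s²/n) = 0.27959599.
Ratio = √(1−f) = 0.87835261.

0.8784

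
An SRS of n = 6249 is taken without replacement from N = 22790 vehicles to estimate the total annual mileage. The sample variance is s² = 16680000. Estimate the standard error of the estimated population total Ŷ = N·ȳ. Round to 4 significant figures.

1.003 × 10^6

Var(Ŷ) = N²·Var(ȳ) = N²·(1 − n/N)·s²/n.
f = 6249/22790 = 0.27419921; Var(ȳ) = 0.72580079·16680000/6249 = 1937.3271.
Var(Ŷ) = 22790² · 1937.3271 = 1.0062169 × 10^12.
SE(Ŷ) = √(1.0062169 × 10^12) = 1.003 × 10^6.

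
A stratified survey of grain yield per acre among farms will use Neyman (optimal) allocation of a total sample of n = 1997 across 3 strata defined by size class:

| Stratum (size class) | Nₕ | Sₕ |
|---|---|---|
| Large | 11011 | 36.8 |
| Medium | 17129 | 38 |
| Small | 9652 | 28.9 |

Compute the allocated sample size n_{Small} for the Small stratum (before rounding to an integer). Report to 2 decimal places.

Neyman allocation: nₕ = n·NₕSₕ / Σⱼ NⱼSⱼ.
Σ NⱼSⱼ = 11011·36.8 + 17129·38 + 9652·28.9 = 1.3350496 × 10^6.
n_{Small} = 1997·9652·28.9 / (1.3350496 × 10^6) = 417.25.

417.25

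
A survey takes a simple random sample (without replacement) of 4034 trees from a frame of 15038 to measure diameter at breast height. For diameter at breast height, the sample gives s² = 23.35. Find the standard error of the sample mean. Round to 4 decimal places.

0.0651

Under SRS without replacement, Var(ȳ) = (1 − f)·s²/n with f = n/N = 4034/15038 = 0.26825376.
Var(ȳ) = (1 − 0.26825376)·23.35/4034 = 0.73174624·0.0057882995 = 0.0042355664.
SE(ȳ) = √(0.0042355664) = 0.0651.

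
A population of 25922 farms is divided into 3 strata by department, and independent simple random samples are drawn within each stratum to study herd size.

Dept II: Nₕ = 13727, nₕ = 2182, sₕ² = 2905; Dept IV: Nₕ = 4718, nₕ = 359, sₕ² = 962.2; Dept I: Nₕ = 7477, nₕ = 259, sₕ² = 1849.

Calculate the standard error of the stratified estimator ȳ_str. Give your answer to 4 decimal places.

Var(ȳ_str) = Σₕ Wₕ²(1 − fₕ)sₕ²/nₕ with Wₕ = Nₕ/N, N = 25922.
Dept II: Wₕ = 0.52955019; term = 0.52955019²·(1 − 0.15895680)·2905/2182 = 0.31399588.
Dept IV: Wₕ = 0.18200756; term = 0.18200756²·(1 − 0.07609156)·962.2/359 = 0.082031131.
Dept I: Wₕ = 0.28844225; term = 0.28844225²·(1 − 0.03463956)·1849/259 = 0.57338245.
Sum = 0.96940946.
SE = √(0.96940946) = 0.9846.

0.9846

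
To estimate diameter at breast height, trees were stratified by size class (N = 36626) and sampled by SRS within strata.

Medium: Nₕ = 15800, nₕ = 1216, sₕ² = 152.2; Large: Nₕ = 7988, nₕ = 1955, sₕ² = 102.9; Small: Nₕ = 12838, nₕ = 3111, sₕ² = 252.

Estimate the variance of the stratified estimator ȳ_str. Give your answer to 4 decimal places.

0.0309

Var(ȳ_str) = Σₕ Wₕ²(1 − fₕ)sₕ²/nₕ with Wₕ = Nₕ/N, N = 36626.
Medium: Wₕ = 0.43138754; term = 0.43138754²·(1 − 0.07696203)·152.2/1216 = 0.02149987.
Large: Wₕ = 0.21809643; term = 0.21809643²·(1 − 0.24474211)·102.9/1955 = 0.0018908671.
Small: Wₕ = 0.35051603; term = 0.35051603²·(1 − 0.24232747)·252/3111 = 0.0075404599.
Sum = 0.030931197.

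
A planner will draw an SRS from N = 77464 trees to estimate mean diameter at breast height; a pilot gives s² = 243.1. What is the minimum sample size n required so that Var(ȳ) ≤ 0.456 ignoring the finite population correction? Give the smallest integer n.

534

Without fpc, n₀ = s²/D = 243.1/0.456 = 533.1140.
Rounding up, n = 534.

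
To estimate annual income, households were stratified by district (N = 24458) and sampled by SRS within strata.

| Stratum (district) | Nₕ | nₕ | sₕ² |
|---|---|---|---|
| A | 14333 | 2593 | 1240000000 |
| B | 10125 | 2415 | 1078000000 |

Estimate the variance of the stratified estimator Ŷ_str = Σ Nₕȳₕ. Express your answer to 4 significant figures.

Var(Ŷ_str) = Σₕ Nₕ²(1 − fₕ)sₕ²/nₕ.
A: 14333²·(1 − 2593/14333)·1240000000/2593 = 8.0468215 × 10^13.
B: 10125²·(1 − 2415/10125)·1078000000/2415 = 3.4845848 × 10^13.
Sum = 1.1531406 × 10^14.

1.153 × 10^14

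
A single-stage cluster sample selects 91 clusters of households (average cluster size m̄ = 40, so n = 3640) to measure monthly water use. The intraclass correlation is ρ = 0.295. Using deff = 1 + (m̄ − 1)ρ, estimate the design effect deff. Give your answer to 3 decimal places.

deff = 1 + (40 − 1)·0.295 = 1 + 11.505 = 12.505.

12.505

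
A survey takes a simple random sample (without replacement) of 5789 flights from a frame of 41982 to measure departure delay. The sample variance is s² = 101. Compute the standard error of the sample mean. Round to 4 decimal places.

Under SRS without replacement, Var(ȳ) = (1 − f)·s²/n with f = n/N = 5789/41982 = 0.13789243.
Var(ȳ) = (1 − 0.13789243)·101/5789 = 0.86210757·0.017446882 = 0.015041089.
SE(ȳ) = √(0.015041089) = 0.1226.

0.1226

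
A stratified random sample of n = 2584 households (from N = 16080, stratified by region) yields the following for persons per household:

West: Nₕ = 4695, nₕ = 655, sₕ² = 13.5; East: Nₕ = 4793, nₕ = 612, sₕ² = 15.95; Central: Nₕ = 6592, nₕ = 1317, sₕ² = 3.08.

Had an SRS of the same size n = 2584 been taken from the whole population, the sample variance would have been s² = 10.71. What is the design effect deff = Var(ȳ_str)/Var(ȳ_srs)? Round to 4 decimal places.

Var(ȳ_str) = Σ Wₕ²(1−fₕ)sₕ²/nₕ with Wₕ = Nₕ/16080:
  West: (4695/16080)²·(1−655/4695)·13.5/655 = 0.0015119497
  East: (4793/16080)²·(1−612/4793)·15.95/612 = 0.0020198763
  Central: (6592/16080)²·(1−1317/6592)·3.08/1317 = 3.1450859 × 10^-4
  → Var(ȳ_str) = 0.0038463346.
Var(ȳ_srs) = (1 − 2584/16080)·10.71/2584 = 0.0034786921.
deff = 0.0038463346 / 0.0034786921 = 1.1057.

1.1057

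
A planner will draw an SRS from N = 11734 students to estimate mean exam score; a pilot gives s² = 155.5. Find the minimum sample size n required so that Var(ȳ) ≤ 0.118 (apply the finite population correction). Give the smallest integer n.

Without fpc, n₀ = s²/D = 155.5/0.118 = 1317.7966.
With fpc, (1 − n/N)·s²/n ≤ D requires n ≥ n₀/(1 + n₀/N) = 1317.7966/(1 + 1317.7966/11734) = 1184.7430.
Rounding up, n = 1185.

1185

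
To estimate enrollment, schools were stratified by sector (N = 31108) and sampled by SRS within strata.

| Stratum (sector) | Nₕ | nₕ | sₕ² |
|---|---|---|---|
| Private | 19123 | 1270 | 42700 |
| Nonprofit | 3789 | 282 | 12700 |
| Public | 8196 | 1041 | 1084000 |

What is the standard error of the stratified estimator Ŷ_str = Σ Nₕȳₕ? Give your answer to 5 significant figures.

Var(Ŷ_str) = Σₕ Nₕ²(1 − fₕ)sₕ²/nₕ.
Private: 19123²·(1 − 1270/19123)·42700/1270 = 1.1478665 × 10^10.
Nonprofit: 3789²·(1 − 282/3789)·12700/282 = 5.9843224 × 10^8.
Public: 8196²·(1 − 1041/8196)·1084000/1041 = 6.1064688 × 10^10.
Sum = 7.3141785 × 10^10.
SE = √(7.3141785 × 10^10) = 270450.

270450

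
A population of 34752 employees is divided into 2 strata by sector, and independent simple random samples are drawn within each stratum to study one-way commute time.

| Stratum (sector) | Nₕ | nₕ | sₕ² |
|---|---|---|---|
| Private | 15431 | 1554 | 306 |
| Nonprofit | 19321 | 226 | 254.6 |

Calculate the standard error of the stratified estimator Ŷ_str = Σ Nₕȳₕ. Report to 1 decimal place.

21396.0

Var(Ŷ_str) = Σₕ Nₕ²(1 − fₕ)sₕ²/nₕ.
Private: 15431²·(1 − 1554/15431)·306/1554 = 4.2165774 × 10^7.
Nonprofit: 19321²·(1 − 226/19321)·254.6/226 = 4.1562267 × 10^8.
Sum = 4.5778844 × 10^8.
SE = √(4.5778844 × 10^8) = 21396.0.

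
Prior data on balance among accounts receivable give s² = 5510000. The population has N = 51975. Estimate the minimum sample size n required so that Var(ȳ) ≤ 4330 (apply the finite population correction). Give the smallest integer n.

Without fpc, n₀ = s²/D = 5510000/4330 = 1272.5173.
With fpc, (1 − n/N)·s²/n ≤ D requires n ≥ n₀/(1 + n₀/N) = 1272.5173/(1 + 1272.5173/51975) = 1242.1065.
Rounding up, n = 1243.

1243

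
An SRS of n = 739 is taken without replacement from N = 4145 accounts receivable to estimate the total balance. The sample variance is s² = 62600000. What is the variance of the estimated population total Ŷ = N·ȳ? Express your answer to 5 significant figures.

1.1959 × 10^12

Var(Ŷ) = N²·Var(ȳ) = N²·(1 − n/N)·s²/n.
f = 739/4145 = 0.17828709; Var(ȳ) = 0.82171291·62600000/739 = 69606.533.
Var(Ŷ) = 4145² · 69606.533 = 1.1959116 × 10^12.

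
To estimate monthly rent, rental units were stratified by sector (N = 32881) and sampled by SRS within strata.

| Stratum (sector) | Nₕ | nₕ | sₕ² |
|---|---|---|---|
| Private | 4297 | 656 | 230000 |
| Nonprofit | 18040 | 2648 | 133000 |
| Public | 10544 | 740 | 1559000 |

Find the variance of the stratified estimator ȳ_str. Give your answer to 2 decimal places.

Var(ȳ_str) = Σₕ Wₕ²(1 − fₕ)sₕ²/nₕ with Wₕ = Nₕ/N, N = 32881.
Private: Wₕ = 0.13068337; term = 0.13068337²·(1 − 0.15266465)·230000/656 = 5.073644.
Nonprofit: Wₕ = 0.54864511; term = 0.54864511²·(1 − 0.14678492)·133000/2648 = 12.899569.
Public: Wₕ = 0.32067151; term = 0.32067151²·(1 − 0.07018209)·1559000/740 = 201.43413.
Sum = 219.40734.

219.41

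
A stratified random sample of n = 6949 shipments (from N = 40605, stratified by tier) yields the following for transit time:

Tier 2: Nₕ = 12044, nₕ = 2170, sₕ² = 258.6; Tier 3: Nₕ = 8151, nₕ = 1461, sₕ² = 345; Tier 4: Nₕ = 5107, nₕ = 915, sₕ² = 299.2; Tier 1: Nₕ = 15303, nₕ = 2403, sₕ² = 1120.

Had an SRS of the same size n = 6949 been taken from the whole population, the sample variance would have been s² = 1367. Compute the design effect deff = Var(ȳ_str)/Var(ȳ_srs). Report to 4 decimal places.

0.4689

Var(ȳ_str) = Σ Wₕ²(1−fₕ)sₕ²/nₕ with Wₕ = Nₕ/40605:
  Tier 2: (12044/40605)²·(1−2170/12044)·258.6/2170 = 0.0085955491
  Tier 3: (8151/40605)²·(1−1461/8151)·345/1461 = 0.0078099249
  Tier 4: (5107/40605)²·(1−915/5107)·299.2/915 = 0.0042458886
  Tier 1: (15303/40605)²·(1−2403/15303)·1120/2403 = 0.055804794
  → Var(ȳ_str) = 0.076456157.
Var(ȳ_srs) = (1 − 6949/40605)·1367/6949 = 0.16305315.
deff = 0.076456157 / 0.16305315 = 0.4689.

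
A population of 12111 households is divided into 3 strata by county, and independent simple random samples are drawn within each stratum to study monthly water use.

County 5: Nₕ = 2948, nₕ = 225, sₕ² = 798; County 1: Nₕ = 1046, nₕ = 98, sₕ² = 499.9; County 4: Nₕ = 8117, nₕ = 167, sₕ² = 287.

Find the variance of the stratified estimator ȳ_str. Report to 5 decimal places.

0.98467

Var(ȳ_str) = Σₕ Wₕ²(1 − fₕ)sₕ²/nₕ with Wₕ = Nₕ/N, N = 12111.
County 5: Wₕ = 0.24341508; term = 0.24341508²·(1 − 0.07632293)·798/225 = 0.19410445.
County 1: Wₕ = 0.08636776; term = 0.08636776²·(1 − 0.09369025)·499.9/98 = 0.034485543.
County 4: Wₕ = 0.67021716; term = 0.67021716²·(1 − 0.02057410)·287/167 = 0.7560806.
Sum = 0.98467059.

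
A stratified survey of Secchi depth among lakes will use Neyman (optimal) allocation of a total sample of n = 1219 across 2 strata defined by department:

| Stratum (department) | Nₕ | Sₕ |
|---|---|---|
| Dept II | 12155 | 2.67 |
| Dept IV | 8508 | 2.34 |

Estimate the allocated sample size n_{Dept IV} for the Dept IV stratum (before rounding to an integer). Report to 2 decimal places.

Neyman allocation: nₕ = n·NₕSₕ / Σⱼ NⱼSⱼ.
Σ NⱼSⱼ = 12155·2.67 + 8508·2.34 = 52362.57.
n_{Dept IV} = 1219·8508·2.34 / 52362.57 = 463.47.

463.47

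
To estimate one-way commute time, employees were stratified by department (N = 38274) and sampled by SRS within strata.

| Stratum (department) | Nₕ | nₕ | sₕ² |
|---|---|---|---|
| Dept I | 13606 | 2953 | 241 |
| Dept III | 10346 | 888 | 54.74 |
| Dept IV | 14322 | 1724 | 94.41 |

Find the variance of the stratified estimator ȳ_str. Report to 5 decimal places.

Var(ȳ_str) = Σₕ Wₕ²(1 − fₕ)sₕ²/nₕ with Wₕ = Nₕ/N, N = 38274.
Dept I: Wₕ = 0.35548937; term = 0.35548937²·(1 − 0.21703660)·241/2953 = 0.008075107.
Dept III: Wₕ = 0.27031405; term = 0.27031405²·(1 − 0.08583027)·54.74/888 = 0.0041177114.
Dept IV: Wₕ = 0.37419658; term = 0.37419658²·(1 − 0.12037425)·94.41/1724 = 0.0067449433.
Sum = 0.018937762.

0.01894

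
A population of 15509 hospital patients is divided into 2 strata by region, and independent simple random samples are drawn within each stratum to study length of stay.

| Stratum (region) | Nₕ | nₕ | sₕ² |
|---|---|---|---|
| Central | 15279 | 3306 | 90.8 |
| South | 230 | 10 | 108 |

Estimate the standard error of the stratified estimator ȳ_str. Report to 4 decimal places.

0.1522

Var(ȳ_str) = Σₕ Wₕ²(1 − fₕ)sₕ²/nₕ with Wₕ = Nₕ/N, N = 15509.
Central: Wₕ = 0.98516990; term = 0.98516990²·(1 − 0.21637542)·90.8/3306 = 0.020888792.
South: Wₕ = 0.01483010; term = 0.01483010²·(1 − 0.04347826)·108/10 = 0.0022719914.
Sum = 0.023160783.
SE = √(0.023160783) = 0.1522.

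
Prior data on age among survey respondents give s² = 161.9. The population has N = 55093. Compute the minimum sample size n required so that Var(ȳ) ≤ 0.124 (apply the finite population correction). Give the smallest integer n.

Without fpc, n₀ = s²/D = 161.9/0.124 = 1305.6452.
With fpc, (1 − n/N)·s²/n ≤ D requires n ≥ n₀/(1 + n₀/N) = 1305.6452/(1 + 1305.6452/55093) = 1275.4191.
Rounding up, n = 1276.

1276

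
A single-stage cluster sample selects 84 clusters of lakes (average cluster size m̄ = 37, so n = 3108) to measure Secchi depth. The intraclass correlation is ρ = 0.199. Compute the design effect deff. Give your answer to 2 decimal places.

deff = 1 + (37 − 1)·0.199 = 1 + 7.164 = 8.164.

8.16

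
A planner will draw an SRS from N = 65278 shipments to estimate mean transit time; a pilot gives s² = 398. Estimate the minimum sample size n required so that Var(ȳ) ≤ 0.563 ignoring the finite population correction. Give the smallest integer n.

707

Without fpc, n₀ = s²/D = 398/0.563 = 706.9272.
Rounding up, n = 707.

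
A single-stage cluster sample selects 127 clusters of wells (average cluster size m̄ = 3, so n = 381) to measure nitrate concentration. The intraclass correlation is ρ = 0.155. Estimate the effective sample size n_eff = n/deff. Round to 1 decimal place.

290.8

deff = 1 + (3 − 1)·0.155 = 1 + 0.31 = 1.31.
n_eff = 381 / 1.31 = 290.8.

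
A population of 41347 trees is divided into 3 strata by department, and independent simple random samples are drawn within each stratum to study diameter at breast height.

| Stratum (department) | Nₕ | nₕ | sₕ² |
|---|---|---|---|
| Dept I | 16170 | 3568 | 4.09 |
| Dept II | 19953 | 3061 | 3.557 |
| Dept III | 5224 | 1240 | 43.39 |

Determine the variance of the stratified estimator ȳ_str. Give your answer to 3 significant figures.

Var(ȳ_str) = Σₕ Wₕ²(1 − fₕ)sₕ²/nₕ with Wₕ = Nₕ/N, N = 41347.
Dept I: Wₕ = 0.39108037; term = 0.39108037²·(1 − 0.22065553)·4.09/3568 = 1.3663437 × 10^-4.
Dept II: Wₕ = 0.48257431; term = 0.48257431²·(1 − 0.15341051)·3.557/3061 = 2.2909827 × 10^-4.
Dept III: Wₕ = 0.12634532; term = 0.12634532²·(1 − 0.23736600)·43.39/1240 = 4.2599299 × 10^-4.
Sum = 7.9172563 × 10^-4.

7.92 × 10^-4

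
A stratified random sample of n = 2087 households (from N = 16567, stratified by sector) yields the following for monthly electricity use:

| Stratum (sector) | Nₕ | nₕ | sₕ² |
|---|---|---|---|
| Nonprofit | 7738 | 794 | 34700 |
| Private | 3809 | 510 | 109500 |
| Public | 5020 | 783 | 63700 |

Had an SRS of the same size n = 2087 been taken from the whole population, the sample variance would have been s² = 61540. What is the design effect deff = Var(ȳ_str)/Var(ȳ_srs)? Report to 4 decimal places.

Var(ȳ_str) = Σ Wₕ²(1−fₕ)sₕ²/nₕ with Wₕ = Nₕ/16567:
  Nonprofit: (7738/16567)²·(1−794/7738)·34700/794 = 8.5557811
  Private: (3809/16567)²·(1−510/3809)·109500/510 = 9.8299088
  Public: (5020/16567)²·(1−783/5020)·63700/783 = 6.3045212
  → Var(ȳ_str) = 24.690211.
Var(ȳ_srs) = (1 − 2087/16567)·61540/2087 = 25.772689.
deff = 24.690211 / 25.772689 = 0.9580.

0.9580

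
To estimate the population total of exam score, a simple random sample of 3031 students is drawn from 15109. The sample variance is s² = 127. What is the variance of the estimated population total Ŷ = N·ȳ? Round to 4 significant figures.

7.646 × 10^6

Var(Ŷ) = N²·Var(ȳ) = N²·(1 − n/N)·s²/n.
f = 3031/15109 = 0.20060891; Var(ȳ) = 0.79939109·127/3031 = 0.033494777.
Var(Ŷ) = 15109² · 0.033494777 = 7.6462507 × 10^6.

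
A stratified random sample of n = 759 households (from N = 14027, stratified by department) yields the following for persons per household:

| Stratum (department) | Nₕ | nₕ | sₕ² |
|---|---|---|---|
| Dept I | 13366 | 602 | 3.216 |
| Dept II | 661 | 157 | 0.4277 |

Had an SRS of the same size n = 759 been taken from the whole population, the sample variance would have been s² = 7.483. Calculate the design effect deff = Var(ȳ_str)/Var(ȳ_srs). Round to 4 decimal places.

0.4972

Var(ȳ_str) = Σ Wₕ²(1−fₕ)sₕ²/nₕ with Wₕ = Nₕ/14027:
  Dept I: (13366/14027)²·(1−602/13366)·3.216/602 = 0.004632103
  Dept II: (661/14027)²·(1−157/661)·0.4277/157 = 4.6125597 × 10^-6
  → Var(ȳ_str) = 0.0046367156.
Var(ȳ_srs) = (1 − 759/14027)·7.483/759 = 0.0093255539.
deff = 0.0046367156 / 0.0093255539 = 0.4972.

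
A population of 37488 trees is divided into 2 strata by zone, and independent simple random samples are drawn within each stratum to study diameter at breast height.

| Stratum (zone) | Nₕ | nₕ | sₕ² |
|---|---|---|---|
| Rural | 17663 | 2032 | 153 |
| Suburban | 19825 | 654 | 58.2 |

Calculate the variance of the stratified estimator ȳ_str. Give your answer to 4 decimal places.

Var(ȳ_str) = Σₕ Wₕ²(1 − fₕ)sₕ²/nₕ with Wₕ = Nₕ/N, N = 37488.
Rural: Wₕ = 0.47116411; term = 0.47116411²·(1 − 0.11504274)·153/2032 = 0.014792256.
Suburban: Wₕ = 0.52883589; term = 0.52883589²·(1 − 0.03298865)·58.2/654 = 0.024066817.
Sum = 0.038859073.

0.0389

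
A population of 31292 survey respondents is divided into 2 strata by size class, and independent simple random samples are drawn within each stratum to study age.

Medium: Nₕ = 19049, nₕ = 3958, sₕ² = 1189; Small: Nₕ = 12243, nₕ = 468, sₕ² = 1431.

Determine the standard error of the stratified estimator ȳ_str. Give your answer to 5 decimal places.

Var(ȳ_str) = Σₕ Wₕ²(1 − fₕ)sₕ²/nₕ with Wₕ = Nₕ/N, N = 31292.
Medium: Wₕ = 0.60874984; term = 0.60874984²·(1 − 0.20777994)·1189/3958 = 0.088192088.
Small: Wₕ = 0.39125016; term = 0.39125016²·(1 − 0.03822593)·1431/468 = 0.45016933.
Sum = 0.53836142.
SE = √(0.53836142) = 0.73373.

0.73373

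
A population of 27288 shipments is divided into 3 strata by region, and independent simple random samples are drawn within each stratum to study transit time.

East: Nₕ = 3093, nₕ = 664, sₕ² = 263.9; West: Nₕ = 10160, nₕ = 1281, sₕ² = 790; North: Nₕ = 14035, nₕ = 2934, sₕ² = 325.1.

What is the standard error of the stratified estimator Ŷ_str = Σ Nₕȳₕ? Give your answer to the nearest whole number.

Var(Ŷ_str) = Σₕ Nₕ²(1 − fₕ)sₕ²/nₕ.
East: 3093²·(1 − 664/3093)·263.9/664 = 2.985924 × 10^6.
West: 10160²·(1 − 1281/10160)·790/1281 = 5.5633416 × 10^7.
North: 14035²·(1 − 2934/14035)·325.1/2934 = 1.7263601 × 10^7.
Sum = 7.5882941 × 10^7.
SE = √(7.5882941 × 10^7) = 8711.

8711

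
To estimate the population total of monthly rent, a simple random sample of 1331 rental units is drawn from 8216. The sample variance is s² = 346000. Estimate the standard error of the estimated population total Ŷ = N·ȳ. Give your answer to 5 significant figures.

Var(Ŷ) = N²·Var(ȳ) = N²·(1 − n/N)·s²/n.
f = 1331/8216 = 0.16200097; Var(ȳ) = 0.83799903·346000/1331 = 217.84197.
Var(Ŷ) = 8216² · 217.84197 = 1.4704912 × 10^10.
SE(Ŷ) = √(1.4704912 × 10^10) = 121260.

121260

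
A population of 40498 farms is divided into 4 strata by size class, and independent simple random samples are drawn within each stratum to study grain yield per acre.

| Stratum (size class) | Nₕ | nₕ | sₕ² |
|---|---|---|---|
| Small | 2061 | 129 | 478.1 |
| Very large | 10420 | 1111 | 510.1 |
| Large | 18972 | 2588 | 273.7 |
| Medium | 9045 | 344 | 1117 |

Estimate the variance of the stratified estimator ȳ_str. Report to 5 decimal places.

0.21201

Var(ȳ_str) = Σₕ Wₕ²(1 − fₕ)sₕ²/nₕ with Wₕ = Nₕ/N, N = 40498.
Small: Wₕ = 0.05089140; term = 0.05089140²·(1 − 0.06259098)·478.1/129 = 0.0089980208.
Very large: Wₕ = 0.25729666; term = 0.25729666²·(1 − 0.10662188)·510.1/1111 = 0.027154691.
Large: Wₕ = 0.46846758; term = 0.46846758²·(1 − 0.13641155)·273.7/2588 = 0.020043632.
Medium: Wₕ = 0.22334436; term = 0.22334436²·(1 − 0.03803206)·1117/344 = 0.15581358.
Sum = 0.21200992.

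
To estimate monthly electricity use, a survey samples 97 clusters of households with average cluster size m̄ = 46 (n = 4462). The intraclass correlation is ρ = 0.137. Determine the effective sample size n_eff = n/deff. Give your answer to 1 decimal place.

deff = 1 + (46 − 1)·0.137 = 1 + 6.165 = 7.165.
n_eff = 4462 / 7.165 = 622.7.

622.7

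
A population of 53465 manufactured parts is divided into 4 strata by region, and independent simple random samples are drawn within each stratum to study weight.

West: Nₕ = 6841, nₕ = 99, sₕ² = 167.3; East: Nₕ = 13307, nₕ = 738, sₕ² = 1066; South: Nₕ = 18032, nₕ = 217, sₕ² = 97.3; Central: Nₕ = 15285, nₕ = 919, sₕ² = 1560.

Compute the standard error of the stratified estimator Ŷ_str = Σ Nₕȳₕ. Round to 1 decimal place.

Var(Ŷ_str) = Σₕ Nₕ²(1 − fₕ)sₕ²/nₕ.
West: 6841²·(1 − 99/6841)·167.3/99 = 7.7941558 × 10^7.
East: 13307²·(1 − 738/13307)·1066/738 = 2.4159154 × 10^8.
South: 18032²·(1 − 217/18032)·97.3/217 = 1.4403991 × 10^8.
Central: 15285²·(1 − 919/15285)·1560/919 = 3.7274377 × 10^8.
Sum = 8.3631678 × 10^8.
SE = √(8.3631678 × 10^8) = 28919.1.

28919.1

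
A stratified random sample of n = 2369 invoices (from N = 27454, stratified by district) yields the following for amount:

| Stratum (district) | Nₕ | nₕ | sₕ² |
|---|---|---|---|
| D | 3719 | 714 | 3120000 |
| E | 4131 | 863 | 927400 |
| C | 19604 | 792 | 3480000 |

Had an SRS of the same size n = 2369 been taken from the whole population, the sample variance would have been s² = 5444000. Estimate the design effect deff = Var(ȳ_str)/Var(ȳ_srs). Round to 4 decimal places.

1.0639

Var(ȳ_str) = Σ Wₕ²(1−fₕ)sₕ²/nₕ with Wₕ = Nₕ/27454:
  D: (3719/27454)²·(1−714/3719)·3120000/714 = 64.791163
  E: (4131/27454)²·(1−863/4131)·927400/863 = 19.247852
  C: (19604/27454)²·(1−792/19604)·3480000/792 = 2149.9208
  → Var(ȳ_str) = 2233.9598.
Var(ȳ_srs) = (1 − 2369/27454)·5444000/2369 = 2099.7207.
deff = 2233.9598 / 2099.7207 = 1.0639.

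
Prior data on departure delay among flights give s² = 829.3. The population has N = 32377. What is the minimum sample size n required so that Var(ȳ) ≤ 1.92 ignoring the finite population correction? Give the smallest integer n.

432

Without fpc, n₀ = s²/D = 829.3/1.92 = 431.9271.
Rounding up, n = 432.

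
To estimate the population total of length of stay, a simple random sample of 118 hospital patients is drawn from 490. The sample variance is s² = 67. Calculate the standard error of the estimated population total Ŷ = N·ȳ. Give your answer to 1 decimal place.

321.7

Var(Ŷ) = N²·Var(ȳ) = N²·(1 − n/N)·s²/n.
f = 118/490 = 0.24081633; Var(ȳ) = 0.75918367·67/118 = 0.43106192.
Var(Ŷ) = 490² · 0.43106192 = 103497.97.
SE(Ŷ) = √(103497.97) = 321.7.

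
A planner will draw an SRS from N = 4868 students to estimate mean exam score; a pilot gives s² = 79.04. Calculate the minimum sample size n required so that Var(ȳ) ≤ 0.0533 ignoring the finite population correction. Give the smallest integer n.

Without fpc, n₀ = s²/D = 79.04/0.0533 = 1482.9268.
Rounding up, n = 1483.

1483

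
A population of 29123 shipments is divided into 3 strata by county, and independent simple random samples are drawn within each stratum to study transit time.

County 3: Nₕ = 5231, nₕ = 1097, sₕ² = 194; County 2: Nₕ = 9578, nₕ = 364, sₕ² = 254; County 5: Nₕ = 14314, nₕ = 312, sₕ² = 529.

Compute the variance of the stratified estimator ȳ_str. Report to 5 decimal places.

Var(ȳ_str) = Σₕ Wₕ²(1 − fₕ)sₕ²/nₕ with Wₕ = Nₕ/N, N = 29123.
County 3: Wₕ = 0.17961748; term = 0.17961748²·(1 − 0.20971134)·194/1097 = 0.0045089776.
County 2: Wₕ = 0.32888095; term = 0.32888095²·(1 − 0.03800376)·254/364 = 0.072607779.
County 5: Wₕ = 0.49150156; term = 0.49150156²·(1 − 0.02179684)·529/312 = 0.40066365.
Sum = 0.47778041.

0.47778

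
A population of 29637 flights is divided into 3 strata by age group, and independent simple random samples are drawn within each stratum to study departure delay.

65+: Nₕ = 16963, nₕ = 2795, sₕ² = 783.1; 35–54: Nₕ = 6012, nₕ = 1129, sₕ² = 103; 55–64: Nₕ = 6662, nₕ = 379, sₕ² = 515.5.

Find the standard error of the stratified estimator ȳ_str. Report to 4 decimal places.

Var(ȳ_str) = Σₕ Wₕ²(1 − fₕ)sₕ²/nₕ with Wₕ = Nₕ/N, N = 29637.
65+: Wₕ = 0.57235888; term = 0.57235888²·(1 − 0.16477038)·783.1/2795 = 0.076661646.
35–54: Wₕ = 0.20285454; term = 0.20285454²·(1 − 0.18779108)·103/1129 = 0.003049162.
55–64: Wₕ = 0.22478658; term = 0.22478658²·(1 − 0.05688982)·515.5/379 = 0.064817558.
Sum = 0.14452837.
SE = √(0.14452837) = 0.3802.

0.3802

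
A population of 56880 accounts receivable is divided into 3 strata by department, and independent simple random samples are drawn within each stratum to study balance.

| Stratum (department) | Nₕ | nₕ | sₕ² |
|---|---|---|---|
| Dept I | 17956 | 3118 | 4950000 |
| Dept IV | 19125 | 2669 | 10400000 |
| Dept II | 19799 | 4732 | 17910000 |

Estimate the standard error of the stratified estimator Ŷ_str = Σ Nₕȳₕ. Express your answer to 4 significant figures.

Var(Ŷ_str) = Σₕ Nₕ²(1 − fₕ)sₕ²/nₕ.
Dept I: 17956²·(1 − 3118/17956)·4950000/3118 = 4.2297437 × 10^11.
Dept IV: 19125²·(1 − 2669/19125)·10400000/2669 = 1.2263389 × 10^12.
Dept II: 19799²·(1 − 4732/19799)·17910000/4732 = 1.1290701 × 10^12.
Sum = 2.7783834 × 10^12.
SE = √(2.7783834 × 10^12) = 1.667 × 10^6.

1.667 × 10^6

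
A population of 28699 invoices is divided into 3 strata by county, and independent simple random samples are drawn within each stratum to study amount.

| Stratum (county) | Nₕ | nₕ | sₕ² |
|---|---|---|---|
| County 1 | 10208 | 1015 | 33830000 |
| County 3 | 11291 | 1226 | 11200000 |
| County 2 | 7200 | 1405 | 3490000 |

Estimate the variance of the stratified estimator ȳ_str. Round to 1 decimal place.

5183.8

Var(ȳ_str) = Σₕ Wₕ²(1 − fₕ)sₕ²/nₕ with Wₕ = Nₕ/N, N = 28699.
County 1: Wₕ = 0.35569184; term = 0.35569184²·(1 − 0.09943182)·33830000/1015 = 3797.5224.
County 3: Wₕ = 0.39342834; term = 0.39342834²·(1 − 0.10858206)·11200000/1226 = 1260.4923.
County 2: Wₕ = 0.25087982; term = 0.25087982²·(1 − 0.19513889)·3490000/1405 = 125.83502.
Sum = 5183.8497.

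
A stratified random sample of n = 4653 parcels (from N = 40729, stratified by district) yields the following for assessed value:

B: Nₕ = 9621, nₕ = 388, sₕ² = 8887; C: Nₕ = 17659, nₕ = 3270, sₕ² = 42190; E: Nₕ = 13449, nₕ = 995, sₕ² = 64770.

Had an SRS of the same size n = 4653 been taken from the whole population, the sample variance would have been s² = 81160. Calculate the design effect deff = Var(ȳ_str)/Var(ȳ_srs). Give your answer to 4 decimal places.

0.6327

Var(ȳ_str) = Σ Wₕ²(1−fₕ)sₕ²/nₕ with Wₕ = Nₕ/40729:
  B: (9621/40729)²·(1−388/9621)·8887/388 = 1.2265324
  C: (17659/40729)²·(1−3270/17659)·42190/3270 = 1.9762915
  E: (13449/40729)²·(1−995/13449)·64770/995 = 6.5726753
  → Var(ȳ_str) = 9.7754992.
Var(ȳ_srs) = (1 − 4653/40729)·81160/4653 = 15.449827.
deff = 9.7754992 / 15.449827 = 0.6327.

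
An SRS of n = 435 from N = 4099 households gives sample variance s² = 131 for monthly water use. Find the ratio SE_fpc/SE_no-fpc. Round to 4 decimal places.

0.9455

f = n/N = 435/4099 = 0.10612344.
SE_no-fpc = √(s²/n) = 0.54877083; SE_fpc = √((1−f)s²/n) = 0.51883563.
Ratio = √(1−f) = 0.94545045.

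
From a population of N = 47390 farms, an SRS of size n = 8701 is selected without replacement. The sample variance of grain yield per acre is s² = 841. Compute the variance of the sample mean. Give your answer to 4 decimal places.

Under SRS without replacement, Var(ȳ) = (1 − f)·s²/n with f = n/N = 8701/47390 = 0.18360414.
Var(ȳ) = (1 − 0.18360414)·841/8701 = 0.81639586·0.096655557 = 0.078909197.

0.0789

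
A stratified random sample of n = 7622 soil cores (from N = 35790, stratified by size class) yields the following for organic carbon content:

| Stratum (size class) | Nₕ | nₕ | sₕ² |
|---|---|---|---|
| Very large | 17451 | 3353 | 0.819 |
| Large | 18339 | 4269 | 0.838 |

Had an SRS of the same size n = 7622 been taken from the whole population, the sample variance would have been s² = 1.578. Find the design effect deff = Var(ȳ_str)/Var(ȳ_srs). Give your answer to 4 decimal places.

0.5306

Var(ȳ_str) = Σ Wₕ²(1−fₕ)sₕ²/nₕ with Wₕ = Nₕ/35790:
  Very large: (17451/35790)²·(1−3353/17451)·0.819/3353 = 4.691425 × 10^-5
  Large: (18339/35790)²·(1−4269/18339)·0.838/4269 = 3.9542508 × 10^-5
  → Var(ȳ_str) = 8.6456758 × 10^-5.
Var(ȳ_srs) = (1 − 7622/35790)·1.578/7622 = 1.6294175 × 10^-4.
deff = (8.6456758 × 10^-5) / (1.6294175 × 10^-4) = 0.5306.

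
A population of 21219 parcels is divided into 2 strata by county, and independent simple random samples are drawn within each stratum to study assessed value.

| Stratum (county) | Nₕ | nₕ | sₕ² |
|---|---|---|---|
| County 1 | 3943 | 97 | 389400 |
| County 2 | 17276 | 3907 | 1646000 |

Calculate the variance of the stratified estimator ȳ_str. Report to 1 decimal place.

351.3

Var(ȳ_str) = Σₕ Wₕ²(1 − fₕ)sₕ²/nₕ with Wₕ = Nₕ/N, N = 21219.
County 1: Wₕ = 0.18582403; term = 0.18582403²·(1 − 0.02460056)·389400/97 = 135.21051.
County 2: Wₕ = 0.81417597; term = 0.81417597²·(1 − 0.22615189)·1646000/3907 = 216.11192.
Sum = 351.32243.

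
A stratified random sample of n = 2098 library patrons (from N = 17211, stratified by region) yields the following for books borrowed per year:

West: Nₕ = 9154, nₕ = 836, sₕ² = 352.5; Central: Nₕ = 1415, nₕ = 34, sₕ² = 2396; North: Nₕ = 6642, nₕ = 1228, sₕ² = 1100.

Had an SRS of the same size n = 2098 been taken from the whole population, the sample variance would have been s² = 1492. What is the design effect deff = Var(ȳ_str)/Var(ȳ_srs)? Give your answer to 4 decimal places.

1.0922

Var(ȳ_str) = Σ Wₕ²(1−fₕ)sₕ²/nₕ with Wₕ = Nₕ/17211:
  West: (9154/17211)²·(1−836/9154)·352.5/836 = 0.10838532
  Central: (1415/17211)²·(1−34/1415)·2396/34 = 0.46488529
  North: (6642/17211)²·(1−1228/6642)·1100/1228 = 0.10874248
  → Var(ȳ_str) = 0.68201309.
Var(ȳ_srs) = (1 − 2098/17211)·1492/2098 = 0.62446473.
deff = 0.68201309 / 0.62446473 = 1.0922.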